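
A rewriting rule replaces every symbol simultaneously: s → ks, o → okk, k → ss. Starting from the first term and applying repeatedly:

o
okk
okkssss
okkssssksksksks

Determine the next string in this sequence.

Rewriting the 15 symbols of okkssssksksksks one by one yields okk ss ss ks ks ks ks ss ks ss ks ss ks ss ks; concatenated:

okkssssksksksksssksssksssksssks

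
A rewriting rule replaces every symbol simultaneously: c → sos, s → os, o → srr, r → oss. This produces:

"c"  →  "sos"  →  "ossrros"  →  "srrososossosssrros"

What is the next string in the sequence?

Applying the rule to each of the 18 symbols of srrososossosssrros gives the pieces os oss oss srr os srr os srr os os srr os os os oss oss srr os, which concatenate to the answer.

osossosssrrossrrossrrosossrrosososossosssrros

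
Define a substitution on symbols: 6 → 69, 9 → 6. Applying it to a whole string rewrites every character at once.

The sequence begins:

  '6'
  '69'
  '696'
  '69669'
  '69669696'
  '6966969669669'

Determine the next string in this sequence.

696696966966969669696

Replace each of the 13 characters of 6966969669669 in place — 69 6 69 69 6 69 6 69 69 6 69 69 6 — and concatenate.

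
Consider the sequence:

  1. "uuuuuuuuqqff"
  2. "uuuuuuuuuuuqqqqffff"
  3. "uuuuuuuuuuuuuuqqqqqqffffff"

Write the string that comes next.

uuuuuuuuuuuuuuuuuqqqqqqqqffffffff

The n-th term is 3n+2 u's then 2n-2 q's then 2n-2 f's, where the shown terms are n = 2, 3, 4.
At n = 5 the blocks have lengths 17, 8, 8.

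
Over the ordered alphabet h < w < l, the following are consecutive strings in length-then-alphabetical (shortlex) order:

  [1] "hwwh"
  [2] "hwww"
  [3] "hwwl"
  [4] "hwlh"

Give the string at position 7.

Continuing the enumeration 3 steps past hwlh: hwlh → hwlw → hwll → (answer).

hlhh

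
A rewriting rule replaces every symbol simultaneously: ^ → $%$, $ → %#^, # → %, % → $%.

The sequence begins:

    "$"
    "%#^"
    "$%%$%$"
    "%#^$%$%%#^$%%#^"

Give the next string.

φ(%#^$%$%%#^$%%#^) expands symbol-by-symbol to $% % $%$ %#^ $% %#^ $% $% % $%$ %#^ $% $% % $%$; joining the 15 pieces gives the next term.

$%%$%$%#^$%%#^$%$%%$%$%#^$%$%%$%$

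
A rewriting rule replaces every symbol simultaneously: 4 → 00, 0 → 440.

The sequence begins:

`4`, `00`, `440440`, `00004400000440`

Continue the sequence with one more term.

Applying the rule to each of the 14 symbols of 00004400000440 gives the pieces 440 440 440 440 00 00 440 440 440 440 440 00 00 440, which concatenate to the answer.

44044044044000004404404404404400000440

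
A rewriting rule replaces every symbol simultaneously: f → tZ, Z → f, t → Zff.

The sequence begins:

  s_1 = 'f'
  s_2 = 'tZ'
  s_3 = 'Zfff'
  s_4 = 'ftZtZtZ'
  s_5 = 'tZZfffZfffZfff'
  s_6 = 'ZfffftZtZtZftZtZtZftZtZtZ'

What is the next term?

φ(ZfffftZtZtZftZtZtZftZtZtZ) expands symbol-by-symbol to f tZ tZ tZ tZ Zff f Zff f Zff f tZ Zff f Zff f Zff f tZ Zff f Zff f Zff f; joining the 25 pieces gives the next term.

ftZtZtZtZZfffZfffZffftZZfffZfffZffftZZfffZfffZfff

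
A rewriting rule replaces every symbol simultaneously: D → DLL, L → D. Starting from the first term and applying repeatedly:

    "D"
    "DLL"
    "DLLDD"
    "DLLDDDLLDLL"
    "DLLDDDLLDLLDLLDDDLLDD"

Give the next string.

Rewriting the 21 symbols of DLLDDDLLDLLDLLDDDLLDD one by one yields DLL D D DLL DLL DLL D D DLL D D DLL D D DLL DLL DLL D D DLL DLL; concatenated:

DLLDDDLLDLLDLLDDDLLDDDLLDDDLLDLLDLLDDDLLDLL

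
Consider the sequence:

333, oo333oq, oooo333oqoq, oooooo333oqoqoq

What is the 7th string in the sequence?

oooooooooooo333oqoqoqoqoqoq

s(k+1) = oo·s(k)·oq, so each term gains oo as a prefix and oq as a suffix.
From oooooo333oqoqoq, 3 further steps: oooooo333oqoqoq → oooooooo333oqoqoqoq → oooooooooo333oqoqoqoqoq → (answer).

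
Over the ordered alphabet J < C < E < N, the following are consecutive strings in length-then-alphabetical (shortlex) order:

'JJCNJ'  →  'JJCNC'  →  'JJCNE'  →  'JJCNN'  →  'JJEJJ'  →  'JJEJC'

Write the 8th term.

Stepping forward 2 times from JJEJC: JJEJC → JJEJE, then the target.

JJEJN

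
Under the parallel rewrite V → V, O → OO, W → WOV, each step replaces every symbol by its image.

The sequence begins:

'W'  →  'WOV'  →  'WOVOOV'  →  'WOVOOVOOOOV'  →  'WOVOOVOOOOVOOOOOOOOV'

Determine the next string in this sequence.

Applying the rule to each of the 20 symbols of WOVOOVOOOOVOOOOOOOOV gives the pieces WOV OO V OO OO V OO OO OO OO V OO OO OO OO OO OO OO OO V, which concatenate to the answer.

WOVOOVOOOOVOOOOOOOOVOOOOOOOOOOOOOOOOV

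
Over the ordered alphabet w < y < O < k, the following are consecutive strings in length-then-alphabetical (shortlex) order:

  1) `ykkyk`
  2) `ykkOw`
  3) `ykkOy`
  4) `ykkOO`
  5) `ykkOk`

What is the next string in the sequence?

Find the rightmost character of ykkOk below k, bump it to the next letter, and reset everything to its right to w.

ykkkw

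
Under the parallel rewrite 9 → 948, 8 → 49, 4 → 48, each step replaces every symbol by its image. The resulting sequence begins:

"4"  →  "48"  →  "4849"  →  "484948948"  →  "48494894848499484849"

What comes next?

484948948484994848494849489489484849484948948

φ(48494894848499484849) expands symbol-by-symbol to 48 49 48 948 48 49 948 48 49 48 49 48 948 948 48 49 48 49 48 948; joining the 20 pieces gives the next term.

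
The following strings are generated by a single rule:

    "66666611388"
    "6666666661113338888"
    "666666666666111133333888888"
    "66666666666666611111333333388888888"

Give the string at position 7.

66666666666666666666666611111111333333333333388888888888888

Reading off run lengths: 6 runs 6, 9, 12, 15; 1 runs 2, 3, 4, 5; 3 runs 1, 3, 5, 7; 8 runs 2, 4, 6, 8 — each is linear in n (n = 1, 2, …).
Setting n = 7 gives 24, 8, 13, 14 characters in each block.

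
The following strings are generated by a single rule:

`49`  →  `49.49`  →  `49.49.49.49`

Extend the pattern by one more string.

49.49.49.49.49.49.49.49

s(k+1) = s(k)·.·s(k) — each term doubles the last with '.' between the halves.
So the next term is two copies of 49.49.49.49 with '.' between the halves.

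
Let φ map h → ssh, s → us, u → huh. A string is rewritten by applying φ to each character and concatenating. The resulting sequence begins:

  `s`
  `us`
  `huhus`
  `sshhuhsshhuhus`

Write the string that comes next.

Rewriting the 14 symbols of sshhuhsshhuhus one by one yields us us ssh ssh huh ssh us us ssh ssh huh ssh huh us; concatenated:

usussshsshhuhsshusussshsshhuhsshhuhus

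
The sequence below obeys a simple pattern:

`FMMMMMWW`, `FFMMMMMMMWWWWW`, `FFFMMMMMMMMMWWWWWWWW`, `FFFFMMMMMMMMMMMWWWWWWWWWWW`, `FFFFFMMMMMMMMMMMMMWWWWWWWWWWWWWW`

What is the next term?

FFFFFFMMMMMMMMMMMMMMMWWWWWWWWWWWWWWWWW

Reading off run lengths: F runs 1, 2, 3, 4, 5; M runs 5, 7, 9, 11, 13; W runs 2, 5, 8, 11, 14 — each is linear in n (n = 1, 2, …).
At n = 6 the blocks have lengths 6, 15, 17.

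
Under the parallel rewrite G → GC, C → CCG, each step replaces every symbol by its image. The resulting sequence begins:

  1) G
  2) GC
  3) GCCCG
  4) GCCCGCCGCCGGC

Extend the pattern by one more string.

φ(GCCCGCCGCCGGC) expands symbol-by-symbol to GC CCG CCG CCG GC CCG CCG GC CCG CCG GC GC CCG; joining the 13 pieces gives the next term.

GCCCGCCGCCGGCCCGCCGGCCCGCCGGCGCCCG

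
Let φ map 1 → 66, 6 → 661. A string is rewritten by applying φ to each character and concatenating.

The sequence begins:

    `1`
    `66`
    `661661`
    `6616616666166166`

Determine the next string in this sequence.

Rewriting the 16 symbols of 6616616666166166 one by one yields 661 661 66 661 661 66 661 661 661 661 66 661 661 66 661 661; concatenated:

66166166661661666616616616616666166166661661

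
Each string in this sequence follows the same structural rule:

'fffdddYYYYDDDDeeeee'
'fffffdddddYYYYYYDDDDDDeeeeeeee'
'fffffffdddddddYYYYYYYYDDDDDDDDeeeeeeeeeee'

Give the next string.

fffffffffdddddddddYYYYYYYYYYDDDDDDDDDDeeeeeeeeeeeeee

Term n consists of 2n-1 f's, followed by 2n-1 d's, followed by 2n Y's, followed by 2n D's, followed by 3n-1 e's, where the shown terms are n = 2, 3, 4.
At n = 5 the blocks have lengths 9, 9, 10, 10, 14.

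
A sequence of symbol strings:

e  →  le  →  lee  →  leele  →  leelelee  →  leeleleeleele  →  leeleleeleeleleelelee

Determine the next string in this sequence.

leeleleeleeleleeleleeleeleleeleele

Each term (from the third on) is the previous term followed by the one before it: term 3 = le·e = lee.
The next term joins leeleleeleeleleelelee and leeleleeleele.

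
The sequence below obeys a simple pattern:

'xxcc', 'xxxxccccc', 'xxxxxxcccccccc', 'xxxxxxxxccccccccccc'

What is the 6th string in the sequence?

The n-th term is 2n x's then 3n-1 c's (n = 1, 2, …).
For term 6, n = 6, so the run lengths are 12, 17.

xxxxxxxxxxxxccccccccccccccccc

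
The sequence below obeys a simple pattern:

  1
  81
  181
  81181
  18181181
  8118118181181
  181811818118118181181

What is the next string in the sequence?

Each term (from the third on) is the two preceding terms concatenated in order: term 3 = 1·81 = 181.
The next term joins 8118118181181 and 181811818118118181181.

8118118181181181811818118118181181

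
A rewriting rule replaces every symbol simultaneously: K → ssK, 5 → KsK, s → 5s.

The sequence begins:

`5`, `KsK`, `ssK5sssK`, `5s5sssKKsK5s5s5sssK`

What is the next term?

Rewriting the 19 symbols of 5s5sssKKsK5s5s5sssK one by one yields KsK 5s KsK 5s 5s 5s ssK ssK 5s ssK KsK 5s KsK 5s KsK 5s 5s 5s ssK; concatenated:

KsK5sKsK5s5s5sssKssK5sssKKsK5sKsK5sKsK5s5s5sssK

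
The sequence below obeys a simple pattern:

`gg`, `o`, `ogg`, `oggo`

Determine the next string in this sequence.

This is a Fibonacci-style word recurrence s(k) = s(k−1)·s(k−2): e.g. o·gg = ogg.
The next term joins oggo and ogg.

oggoogg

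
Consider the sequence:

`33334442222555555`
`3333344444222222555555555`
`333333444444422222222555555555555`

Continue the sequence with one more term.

33333334444444442222222222555555555555555

Reading off run lengths: 3 runs 4, 5, 6; 4 runs 3, 5, 7; 2 runs 4, 6, 8; 5 runs 6, 9, 12 — each is linear in n, where the shown terms are n = 2, 3, 4.
Setting n = 5 gives 7, 9, 10, 15 characters in each block.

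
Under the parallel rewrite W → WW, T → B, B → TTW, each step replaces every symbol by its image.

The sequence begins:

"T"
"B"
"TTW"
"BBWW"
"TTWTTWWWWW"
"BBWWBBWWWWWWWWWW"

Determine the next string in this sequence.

TTWTTWWWWWTTWTTWWWWWWWWWWWWWWWWWWWWW

φ(BBWWBBWWWWWWWWWW) expands symbol-by-symbol to TTW TTW WW WW TTW TTW WW WW WW WW WW WW WW WW WW WW; joining the 16 pieces gives the next term.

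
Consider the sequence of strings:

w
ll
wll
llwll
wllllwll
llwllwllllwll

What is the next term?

wllllwllllwllwllllwll

Each term (from the third on) is the two preceding terms concatenated in order: term 3 = w·ll = wll.
The next term joins wllllwll and llwllwllllwll.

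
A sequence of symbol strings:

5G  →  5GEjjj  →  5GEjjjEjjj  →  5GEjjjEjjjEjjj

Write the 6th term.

5GEjjjEjjjEjjjEjjjEjjj

Each term is the previous one with Ejjj appended.
From 5GEjjjEjjjEjjj, 2 further steps: 5GEjjjEjjjEjjj → 5GEjjjEjjjEjjjEjjj → (answer).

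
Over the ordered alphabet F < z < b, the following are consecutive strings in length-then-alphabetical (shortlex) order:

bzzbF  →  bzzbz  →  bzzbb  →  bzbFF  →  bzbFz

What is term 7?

bzbzF

Stepping forward 2 times from bzbFz: bzbFz → bzbFb, then the target.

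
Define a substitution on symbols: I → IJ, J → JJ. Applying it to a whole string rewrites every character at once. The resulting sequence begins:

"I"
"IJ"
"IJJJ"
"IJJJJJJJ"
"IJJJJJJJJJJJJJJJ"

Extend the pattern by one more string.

Rewriting the 16 symbols of IJJJJJJJJJJJJJJJ one by one yields IJ JJ JJ JJ JJ JJ JJ JJ JJ JJ JJ JJ JJ JJ JJ JJ; concatenated:

IJJJJJJJJJJJJJJJJJJJJJJJJJJJJJJJ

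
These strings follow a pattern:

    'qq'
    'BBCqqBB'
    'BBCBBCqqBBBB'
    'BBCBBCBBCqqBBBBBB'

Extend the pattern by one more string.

BBCBBCBBCBBCqqBBBBBBBB

Each term wraps the previous one in BBC on the left and BB on the right.
So the next term is BBC·BBCBBCBBCqqBBBBBB·BB.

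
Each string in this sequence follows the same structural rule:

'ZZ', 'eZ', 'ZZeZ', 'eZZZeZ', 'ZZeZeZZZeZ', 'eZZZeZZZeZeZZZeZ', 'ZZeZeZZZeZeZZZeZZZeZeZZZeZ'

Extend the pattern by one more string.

eZZZeZZZeZeZZZeZZZeZeZZZeZeZZZeZZZeZeZZZeZ

This is a Fibonacci-style word recurrence s(k) = s(k−2)·s(k−1): e.g. ZZ·eZ = ZZeZ.
So term 8 is eZZZeZZZeZeZZZeZ·ZZeZeZZZeZeZZZeZZZeZeZZZeZ.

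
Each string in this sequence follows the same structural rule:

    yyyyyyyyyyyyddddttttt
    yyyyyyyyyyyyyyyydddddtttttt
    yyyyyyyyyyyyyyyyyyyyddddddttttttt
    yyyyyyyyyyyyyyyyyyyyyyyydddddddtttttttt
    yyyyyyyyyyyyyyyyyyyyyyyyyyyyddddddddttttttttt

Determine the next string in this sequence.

yyyyyyyyyyyyyyyyyyyyyyyyyyyyyyyydddddddddtttttttttt

Each string has the form y^{4n} d^{n+1} t^{n+2}, where the shown terms are n = 3, 4, 5, 6, 7.
At n = 8 the blocks have lengths 32, 9, 10.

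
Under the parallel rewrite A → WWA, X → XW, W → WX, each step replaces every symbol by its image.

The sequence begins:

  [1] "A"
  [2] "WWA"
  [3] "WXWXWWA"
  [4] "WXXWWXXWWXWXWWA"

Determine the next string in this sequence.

Applying the rule to each of the 15 symbols of WXXWWXXWWXWXWWA gives the pieces WX XW XW WX WX XW XW WX WX XW WX XW WX WX WWA, which concatenate to the answer.

WXXWXWWXWXXWXWWXWXXWWXXWWXWXWWA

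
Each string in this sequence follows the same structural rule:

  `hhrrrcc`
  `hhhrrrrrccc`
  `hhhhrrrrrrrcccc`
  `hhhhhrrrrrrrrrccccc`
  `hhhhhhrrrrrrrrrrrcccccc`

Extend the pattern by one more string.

Term n consists of n h's, followed by 2n-1 r's, followed by n c's, where the shown terms are n = 2, 3, 4, 5, 6.
At n = 7 the blocks have lengths 7, 13, 7.

hhhhhhhrrrrrrrrrrrrrccccccc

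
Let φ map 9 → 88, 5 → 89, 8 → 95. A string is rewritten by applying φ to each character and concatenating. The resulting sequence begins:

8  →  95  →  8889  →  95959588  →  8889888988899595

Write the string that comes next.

95959588959595889595958888898889

Replace each of the 16 characters of 8889888988899595 in place — 95 95 95 88 95 95 95 88 95 95 95 88 88 89 88 89 — and concatenate.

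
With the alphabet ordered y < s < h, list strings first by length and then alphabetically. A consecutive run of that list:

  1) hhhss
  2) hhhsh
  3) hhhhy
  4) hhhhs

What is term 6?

yyyyyy

Continuing the enumeration 2 steps past hhhhs: hhhhs → hhhhh → (answer).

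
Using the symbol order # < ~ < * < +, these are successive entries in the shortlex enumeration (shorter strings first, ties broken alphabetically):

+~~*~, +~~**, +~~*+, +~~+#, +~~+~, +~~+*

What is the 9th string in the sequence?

Stepping forward 3 times from +~~+*: +~~+* → +~~++ → +~*##, then the target.

+~*#~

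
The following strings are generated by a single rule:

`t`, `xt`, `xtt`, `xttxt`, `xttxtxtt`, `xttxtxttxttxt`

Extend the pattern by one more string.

This is a Fibonacci-style word recurrence s(k) = s(k−1)·s(k−2): e.g. xt·t = xtt.
So term 7 is xttxtxttxttxt·xttxtxtt.

xttxtxttxttxtxttxtxtt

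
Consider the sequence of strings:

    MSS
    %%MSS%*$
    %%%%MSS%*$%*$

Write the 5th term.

s(k+1) = %%·s(k)·%*$, so each term gains %% as a prefix and %*$ as a suffix.
From %%%%MSS%*$%*$, 2 further steps: %%%%MSS%*$%*$ → %%%%%%MSS%*$%*$%*$ → (answer).

%%%%%%%%MSS%*$%*$%*$%*$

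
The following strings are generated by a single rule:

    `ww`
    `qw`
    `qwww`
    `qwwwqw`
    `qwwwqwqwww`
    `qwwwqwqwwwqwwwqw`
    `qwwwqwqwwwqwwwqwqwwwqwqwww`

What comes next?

qwwwqwqwwwqwwwqwqwwwqwqwwwqwwwqwqwwwqwwwqw

From term 3 onward, concatenate the last term with the second-to-last: qw·ww = qwww, qwww·qw = qwwwqw, …
So term 8 is qwwwqwqwwwqwwwqwqwwwqwqwww·qwwwqwqwwwqwwwqw.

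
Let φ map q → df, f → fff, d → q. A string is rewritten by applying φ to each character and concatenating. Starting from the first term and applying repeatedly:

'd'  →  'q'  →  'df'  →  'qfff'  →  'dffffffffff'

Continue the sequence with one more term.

qffffffffffffffffffffffffffffff

Expanding dffffffffff: d→q, f→fff, f→fff, f→fff, f→fff, f→fff, f→fff, f→fff, f→fff, f→fff, f→fff. Concatenated: q fff fff fff fff fff fff fff fff fff fff.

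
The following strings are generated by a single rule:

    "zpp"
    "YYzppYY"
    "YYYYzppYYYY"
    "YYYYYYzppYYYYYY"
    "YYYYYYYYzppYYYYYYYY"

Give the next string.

s(k+1) = YY·s(k)·YY, so each term gains YY as a prefix and YY as a suffix.
So the next term is YY·YYYYYYYYzppYYYYYYYY·YY.

YYYYYYYYYYzppYYYYYYYYYY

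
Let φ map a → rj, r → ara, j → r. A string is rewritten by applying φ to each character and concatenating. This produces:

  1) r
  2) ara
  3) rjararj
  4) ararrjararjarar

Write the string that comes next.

Rewriting the 15 symbols of ararrjararjarar one by one yields rj ara rj ara ara r rj ara rj ara r rj ara rj ara; concatenated:

rjararjaraararrjararjararrjararjara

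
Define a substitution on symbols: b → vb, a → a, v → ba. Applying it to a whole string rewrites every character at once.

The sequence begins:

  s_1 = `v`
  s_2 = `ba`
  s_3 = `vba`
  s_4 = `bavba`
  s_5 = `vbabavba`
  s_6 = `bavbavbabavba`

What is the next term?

vbabavbabavbavbabavba

Applying the rule to each of the 13 symbols of bavbavbabavba gives the pieces vb a ba vb a ba vb a vb a ba vb a, which concatenate to the answer.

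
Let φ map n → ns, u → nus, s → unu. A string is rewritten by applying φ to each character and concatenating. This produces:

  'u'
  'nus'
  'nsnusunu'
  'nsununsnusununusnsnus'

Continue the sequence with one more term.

nsununusnsnusnsununsnusununusnsnusnsnusununsununsnusunu

φ(nsununsnusununusnsnus) expands symbol-by-symbol to ns unu nus ns nus ns unu ns nus unu nus ns nus ns nus unu ns unu ns nus unu; joining the 21 pieces gives the next term.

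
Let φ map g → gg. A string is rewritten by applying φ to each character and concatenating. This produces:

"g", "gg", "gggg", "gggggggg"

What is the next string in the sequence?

Rewriting each symbol of gggggggg: g→gg, g→gg, g→gg, g→gg, g→gg, g→gg, g→gg, g→gg, which concatenates to gg gg gg gg gg gg gg gg.

gggggggggggggggg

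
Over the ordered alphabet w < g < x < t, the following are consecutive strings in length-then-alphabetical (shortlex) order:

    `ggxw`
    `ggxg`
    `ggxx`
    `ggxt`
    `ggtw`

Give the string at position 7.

Continuing the enumeration 2 steps past ggtw: ggtw → ggtg → (answer).

ggtx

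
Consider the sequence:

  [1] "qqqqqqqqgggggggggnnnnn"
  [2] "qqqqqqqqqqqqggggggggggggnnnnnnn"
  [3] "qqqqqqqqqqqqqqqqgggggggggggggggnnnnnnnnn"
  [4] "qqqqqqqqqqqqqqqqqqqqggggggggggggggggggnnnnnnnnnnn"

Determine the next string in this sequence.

Each string has the form q^{4n} g^{3n+3} n^{2n+1}, where the shown terms are n = 2, 3, 4, 5.
Setting n = 6 gives 24, 21, 13 characters in each block.

qqqqqqqqqqqqqqqqqqqqqqqqgggggggggggggggggggggnnnnnnnnnnnnn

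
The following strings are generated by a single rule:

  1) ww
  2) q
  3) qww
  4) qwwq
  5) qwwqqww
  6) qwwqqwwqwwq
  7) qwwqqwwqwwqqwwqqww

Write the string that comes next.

qwwqqwwqwwqqwwqqwwqwwqqwwqwwq

Each term (from the third on) is the previous term followed by the one before it: term 3 = q·ww = qww.
The next term joins qwwqqwwqwwqqwwqqww and qwwqqwwqwwq.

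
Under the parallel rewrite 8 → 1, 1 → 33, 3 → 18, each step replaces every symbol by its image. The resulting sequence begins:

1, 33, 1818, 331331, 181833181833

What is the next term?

33133118183313311818

Rewriting each symbol of 181833181833: 1→33, 8→1, 1→33, 8→1, 3→18, 3→18, 1→33, 8→1, 1→33, 8→1, 3→18, 3→18, which concatenates to 33 1 33 1 18 18 33 1 33 1 18 18.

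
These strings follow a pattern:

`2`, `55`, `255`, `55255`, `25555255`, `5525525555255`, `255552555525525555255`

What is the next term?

This is a Fibonacci-style word recurrence s(k) = s(k−2)·s(k−1): e.g. 2·55 = 255.
So term 8 is 5525525555255·255552555525525555255.

5525525555255255552555525525555255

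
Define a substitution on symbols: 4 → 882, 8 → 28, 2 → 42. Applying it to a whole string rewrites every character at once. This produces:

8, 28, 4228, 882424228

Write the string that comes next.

28284288242882424228

Expanding 882424228: 8→28, 8→28, 2→42, 4→882, 2→42, 4→882, 2→42, 2→42, 8→28. Concatenated: 28 28 42 882 42 882 42 42 28.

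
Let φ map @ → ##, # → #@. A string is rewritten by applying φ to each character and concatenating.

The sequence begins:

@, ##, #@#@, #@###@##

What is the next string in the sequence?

#@###@#@#@###@#@

Rewriting each symbol of #@###@##: #→#@, @→##, #→#@, #→#@, #→#@, @→##, #→#@, #→#@, which concatenates to #@ ## #@ #@ #@ ## #@ #@.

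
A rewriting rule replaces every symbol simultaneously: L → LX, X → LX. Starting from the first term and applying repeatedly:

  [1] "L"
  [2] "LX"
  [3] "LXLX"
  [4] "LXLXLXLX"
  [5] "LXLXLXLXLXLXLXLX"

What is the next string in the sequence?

Applying the rule to each of the 16 symbols of LXLXLXLXLXLXLXLX gives the pieces LX LX LX LX LX LX LX LX LX LX LX LX LX LX LX LX, which concatenate to the answer.

LXLXLXLXLXLXLXLXLXLXLXLXLXLXLXLX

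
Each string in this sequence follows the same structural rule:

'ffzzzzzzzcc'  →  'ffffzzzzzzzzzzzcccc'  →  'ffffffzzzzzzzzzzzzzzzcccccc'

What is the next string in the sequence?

ffffffffzzzzzzzzzzzzzzzzzzzcccccccc

Term n consists of 2n f's, followed by 4n+3 z's, followed by 2n c's (n = 1, 2, …).
At n = 4 the blocks have lengths 8, 19, 8.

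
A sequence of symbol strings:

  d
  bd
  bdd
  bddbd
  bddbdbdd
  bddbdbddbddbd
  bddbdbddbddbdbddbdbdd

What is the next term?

This is a Fibonacci-style word recurrence s(k) = s(k−1)·s(k−2): e.g. bd·d = bdd.
So term 8 is bddbdbddbddbdbddbdbdd·bddbdbddbddbd.

bddbdbddbddbdbddbdbddbddbdbddbddbd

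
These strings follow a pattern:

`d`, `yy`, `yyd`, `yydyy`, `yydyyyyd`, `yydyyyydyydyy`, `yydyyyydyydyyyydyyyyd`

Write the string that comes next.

Each term (from the third on) is the previous term followed by the one before it: term 3 = yy·d = yyd.
Continuing: yydyyyydyydyyyydyyyyd · yydyyyydyydyy gives term 8.

yydyyyydyydyyyydyyyydyydyyyydyydyy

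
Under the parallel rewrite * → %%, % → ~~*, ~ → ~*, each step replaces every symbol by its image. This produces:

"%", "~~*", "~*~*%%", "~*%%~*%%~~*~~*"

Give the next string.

φ(~*%%~*%%~~*~~*) expands symbol-by-symbol to ~* %% ~~* ~~* ~* %% ~~* ~~* ~* ~* %% ~* ~* %%; joining the 14 pieces gives the next term.

~*%%~~*~~*~*%%~~*~~*~*~*%%~*~*%%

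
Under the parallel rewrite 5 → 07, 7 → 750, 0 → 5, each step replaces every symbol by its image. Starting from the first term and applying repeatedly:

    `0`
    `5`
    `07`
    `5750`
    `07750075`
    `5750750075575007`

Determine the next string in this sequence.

Replace each of the 16 characters of 5750750075575007 in place — 07 750 07 5 750 07 5 5 750 07 07 750 07 5 5 750 — and concatenate.

07750075750075575007077500755750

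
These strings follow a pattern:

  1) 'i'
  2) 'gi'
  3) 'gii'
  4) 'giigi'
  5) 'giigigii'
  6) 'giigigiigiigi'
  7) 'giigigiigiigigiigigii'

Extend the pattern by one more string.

giigigiigiigigiigigiigiigigiigiigi

This is a Fibonacci-style word recurrence s(k) = s(k−1)·s(k−2): e.g. gi·i = gii.
The next term joins giigigiigiigigiigigii and giigigiigiigi.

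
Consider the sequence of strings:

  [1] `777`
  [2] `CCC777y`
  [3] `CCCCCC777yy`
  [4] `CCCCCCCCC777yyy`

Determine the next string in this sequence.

s(k+1) = CCC·s(k)·y, so each term gains CCC as a prefix and y as a suffix.
One more step from CCCCCCCCC777yyy gives the answer.

CCCCCCCCCCCC777yyyy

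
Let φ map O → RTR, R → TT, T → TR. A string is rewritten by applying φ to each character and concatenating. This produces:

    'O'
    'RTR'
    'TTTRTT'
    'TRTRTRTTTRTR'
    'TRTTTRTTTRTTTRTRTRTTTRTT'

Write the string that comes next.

Rewriting the 24 symbols of TRTTTRTTTRTTTRTRTRTTTRTT one by one yields TR TT TR TR TR TT TR TR TR TT TR TR TR TT TR TT TR TT TR TR TR TT TR TR; concatenated:

TRTTTRTRTRTTTRTRTRTTTRTRTRTTTRTTTRTTTRTRTRTTTRTR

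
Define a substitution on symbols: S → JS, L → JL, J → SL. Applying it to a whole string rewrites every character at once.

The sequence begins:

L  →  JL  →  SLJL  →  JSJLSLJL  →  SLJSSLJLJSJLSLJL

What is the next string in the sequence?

JSJLSLJSJSJLSLJLSLJSSLJLJSJLSLJL

Replace each of the 16 characters of SLJSSLJLJSJLSLJL in place — JS JL SL JS JS JL SL JL SL JS SL JL JS JL SL JL — and concatenate.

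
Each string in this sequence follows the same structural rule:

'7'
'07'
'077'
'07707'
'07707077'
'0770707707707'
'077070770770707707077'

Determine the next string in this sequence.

From term 3 onward, concatenate the last term with the second-to-last: 07·7 = 077, 077·07 = 07707, …
The next term joins 077070770770707707077 and 0770707707707.

0770707707707077070770770707707707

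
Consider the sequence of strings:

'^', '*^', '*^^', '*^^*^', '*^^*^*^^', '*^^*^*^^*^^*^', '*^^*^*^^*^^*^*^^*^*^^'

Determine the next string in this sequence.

*^^*^*^^*^^*^*^^*^*^^*^^*^*^^*^^*^

Each term (from the third on) is the previous term followed by the one before it: term 3 = *^·^ = *^^.
The next term joins *^^*^*^^*^^*^*^^*^*^^ and *^^*^*^^*^^*^.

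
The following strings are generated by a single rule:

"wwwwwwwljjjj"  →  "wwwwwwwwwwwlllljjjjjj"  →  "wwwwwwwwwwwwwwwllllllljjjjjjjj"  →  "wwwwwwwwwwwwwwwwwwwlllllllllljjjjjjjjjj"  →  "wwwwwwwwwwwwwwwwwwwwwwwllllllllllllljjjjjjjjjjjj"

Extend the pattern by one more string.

wwwwwwwwwwwwwwwwwwwwwwwwwwwlllllllllllllllljjjjjjjjjjjjjj

Each string has the form w^{4n+3} l^{3n-2} j^{2n+2} (n = 1, 2, …).
For the next term, n = 6, so the run lengths are 27, 16, 14.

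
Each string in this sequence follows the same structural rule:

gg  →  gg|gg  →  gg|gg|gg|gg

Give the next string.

Each string is two copies of the previous one joined by '|'.
Doubling gg|gg|gg|gg with '|' between the halves:

gg|gg|gg|gg|gg|gg|gg|gg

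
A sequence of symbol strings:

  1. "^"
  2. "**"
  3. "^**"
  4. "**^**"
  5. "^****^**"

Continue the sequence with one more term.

From term 3 onward, concatenate the second-to-last term with the last: ^·** = ^**, **·^** = **^**, …
Continuing: **^** · ^****^** gives term 6.

**^**^****^**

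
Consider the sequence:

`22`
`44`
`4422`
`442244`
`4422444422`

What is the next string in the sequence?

This is a Fibonacci-style word recurrence s(k) = s(k−1)·s(k−2): e.g. 44·22 = 4422.
The next term joins 4422444422 and 442244.

4422444422442244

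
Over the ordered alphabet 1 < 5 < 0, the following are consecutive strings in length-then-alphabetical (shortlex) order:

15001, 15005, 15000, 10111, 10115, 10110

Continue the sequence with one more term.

Find the rightmost character of 10110 below 0, bump it to the next letter, and reset everything to its right to 1.

10151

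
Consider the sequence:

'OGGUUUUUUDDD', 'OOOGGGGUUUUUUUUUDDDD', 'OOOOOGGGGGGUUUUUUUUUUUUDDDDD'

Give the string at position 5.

OOOOOOOOOGGGGGGGGGGUUUUUUUUUUUUUUUUUUDDDDDDD

Reading off run lengths: O runs 1, 3, 5; G runs 2, 4, 6; U runs 6, 9, 12; D runs 3, 4, 5 — each is linear in n (n = 1, 2, …).
For term 5, n = 5, so the run lengths are 9, 10, 18, 7.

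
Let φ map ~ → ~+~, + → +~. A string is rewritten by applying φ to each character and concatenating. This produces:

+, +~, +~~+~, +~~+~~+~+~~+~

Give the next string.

φ(+~~+~~+~+~~+~) expands symbol-by-symbol to +~ ~+~ ~+~ +~ ~+~ ~+~ +~ ~+~ +~ ~+~ ~+~ +~ ~+~; joining the 13 pieces gives the next term.

+~~+~~+~+~~+~~+~+~~+~+~~+~~+~+~~+~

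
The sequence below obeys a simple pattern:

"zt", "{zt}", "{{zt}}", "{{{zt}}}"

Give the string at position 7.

Every step adds { to the front and } to the end of the previous string.
From {{{zt}}}, 3 further steps: {{{zt}}} → {{{{zt}}}} → {{{{{zt}}}}} → (answer).

{{{{{{zt}}}}}}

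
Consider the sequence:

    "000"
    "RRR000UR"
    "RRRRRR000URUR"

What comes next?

RRRRRRRRR000URURUR

Every step adds RRR to the front and UR to the end of the previous string.
One more step from RRRRRR000URUR gives the answer.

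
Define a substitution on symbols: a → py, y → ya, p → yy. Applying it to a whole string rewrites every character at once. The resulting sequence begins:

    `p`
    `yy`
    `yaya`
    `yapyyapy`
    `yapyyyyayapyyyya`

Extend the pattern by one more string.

Replace each of the 16 characters of yapyyyyayapyyyya in place — ya py yy ya ya ya ya py ya py yy ya ya ya ya py — and concatenate.

yapyyyyayayayapyyapyyyyayayayapy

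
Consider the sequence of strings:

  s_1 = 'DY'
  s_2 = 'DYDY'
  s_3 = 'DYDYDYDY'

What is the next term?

DYDYDYDYDYDYDYDY

s(k+1) = s(k)·s(k) — each term doubles the last.
One more doubling of DYDYDYDY gives the answer.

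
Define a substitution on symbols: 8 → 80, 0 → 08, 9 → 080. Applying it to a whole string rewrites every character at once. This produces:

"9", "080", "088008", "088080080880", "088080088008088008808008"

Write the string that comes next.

Rewriting the 24 symbols of 088080088008088008808008 one by one yields 08 80 80 08 80 08 08 80 80 08 08 80 08 80 80 08 08 80 80 08 80 08 08 80; concatenated:

088080088008088080080880088080080880800880080880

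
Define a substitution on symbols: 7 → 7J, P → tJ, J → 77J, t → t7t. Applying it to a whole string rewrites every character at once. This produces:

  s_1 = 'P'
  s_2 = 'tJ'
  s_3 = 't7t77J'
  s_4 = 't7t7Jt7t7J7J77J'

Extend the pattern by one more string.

t7t7Jt7t7J77Jt7t7Jt7t7J77J7J77J7J7J77J

Replace each of the 15 characters of t7t7Jt7t7J7J77J in place — t7t 7J t7t 7J 77J t7t 7J t7t 7J 77J 7J 77J 7J 7J 77J — and concatenate.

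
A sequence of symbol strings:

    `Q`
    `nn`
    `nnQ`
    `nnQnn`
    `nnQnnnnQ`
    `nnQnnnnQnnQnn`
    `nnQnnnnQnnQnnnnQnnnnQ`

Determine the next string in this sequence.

nnQnnnnQnnQnnnnQnnnnQnnQnnnnQnnQnn

From term 3 onward, concatenate the last term with the second-to-last: nn·Q = nnQ, nnQ·nn = nnQnn, …
Continuing: nnQnnnnQnnQnnnnQnnnnQ · nnQnnnnQnnQnn gives term 8.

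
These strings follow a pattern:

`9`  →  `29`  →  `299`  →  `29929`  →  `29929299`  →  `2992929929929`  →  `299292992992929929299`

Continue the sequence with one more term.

2992929929929299292992992929929929

This is a Fibonacci-style word recurrence s(k) = s(k−1)·s(k−2): e.g. 29·9 = 299.
The next term joins 299292992992929929299 and 2992929929929.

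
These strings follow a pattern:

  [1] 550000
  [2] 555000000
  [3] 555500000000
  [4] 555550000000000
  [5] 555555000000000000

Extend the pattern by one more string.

The n-th term is n 5's then 2n 0's, where the shown terms are n = 2, 3, 4, 5, 6.
Setting n = 7 gives 7, 14 characters in each block.

555555500000000000000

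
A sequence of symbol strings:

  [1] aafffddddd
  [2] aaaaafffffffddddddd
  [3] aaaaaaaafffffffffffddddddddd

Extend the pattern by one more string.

The n-th term is 3n-1 a's then 4n-1 f's then 2n+3 d's (n = 1, 2, …).
For the next term, n = 4, so the run lengths are 11, 15, 11.

aaaaaaaaaaafffffffffffffffddddddddddd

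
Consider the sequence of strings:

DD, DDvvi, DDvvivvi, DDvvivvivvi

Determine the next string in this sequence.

DDvvivvivvivvi

Every step adds vvi to the end: s(k+1) = s(k)·vvi.
So the next term is DDvvivvivvi·vvi.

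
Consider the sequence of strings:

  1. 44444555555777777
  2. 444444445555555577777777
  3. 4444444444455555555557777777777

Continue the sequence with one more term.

44444444444444555555555555777777777777

Reading off run lengths: 4 runs 5, 8, 11; 5 runs 6, 8, 10; 7 runs 6, 8, 10 — each is linear in n, where the shown terms are n = 2, 3, 4.
Setting n = 5 gives 14, 12, 12 characters in each block.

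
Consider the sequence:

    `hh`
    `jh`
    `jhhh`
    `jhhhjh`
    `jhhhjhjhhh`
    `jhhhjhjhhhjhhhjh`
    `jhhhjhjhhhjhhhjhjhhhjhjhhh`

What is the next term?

Each term (from the third on) is the previous term followed by the one before it: term 3 = jh·hh = jhhh.
Continuing: jhhhjhjhhhjhhhjhjhhhjhjhhh · jhhhjhjhhhjhhhjh gives term 8.

jhhhjhjhhhjhhhjhjhhhjhjhhhjhhhjhjhhhjhhhjh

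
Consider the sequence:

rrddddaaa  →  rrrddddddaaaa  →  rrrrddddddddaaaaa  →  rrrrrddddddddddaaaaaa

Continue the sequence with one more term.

Term n consists of n r's, followed by 2n d's, followed by n+1 a's, where the shown terms are n = 2, 3, 4, 5.
For the next term, n = 6, so the run lengths are 6, 12, 7.

rrrrrrddddddddddddaaaaaaa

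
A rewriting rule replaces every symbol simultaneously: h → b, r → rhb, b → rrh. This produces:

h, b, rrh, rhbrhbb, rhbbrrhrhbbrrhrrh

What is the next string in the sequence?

Applying the rule to each of the 17 symbols of rhbbrrhrhbbrrhrrh gives the pieces rhb b rrh rrh rhb rhb b rhb b rrh rrh rhb rhb b rhb rhb b, which concatenate to the answer.

rhbbrrhrrhrhbrhbbrhbbrrhrrhrhbrhbbrhbrhbb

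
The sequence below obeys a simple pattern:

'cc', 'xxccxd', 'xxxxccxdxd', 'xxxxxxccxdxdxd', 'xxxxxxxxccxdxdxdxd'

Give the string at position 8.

Every step adds xx to the front and xd to the end of the previous string.
From xxxxxxxxccxdxdxdxd, 3 further steps: xxxxxxxxccxdxdxdxd → xxxxxxxxxxccxdxdxdxdxd → xxxxxxxxxxxxccxdxdxdxdxdxd → (answer).

xxxxxxxxxxxxxxccxdxdxdxdxdxdxd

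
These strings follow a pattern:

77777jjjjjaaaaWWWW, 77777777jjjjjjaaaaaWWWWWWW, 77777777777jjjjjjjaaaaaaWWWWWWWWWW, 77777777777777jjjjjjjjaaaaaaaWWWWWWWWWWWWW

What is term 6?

77777777777777777777jjjjjjjjjjaaaaaaaaaWWWWWWWWWWWWWWWWWWW

The n-th term is 3n-1 7's then n+3 j's then n+2 a's then 3n-2 W's, where the shown terms are n = 2, 3, 4, 5.
At n = 7 the blocks have lengths 20, 10, 9, 19.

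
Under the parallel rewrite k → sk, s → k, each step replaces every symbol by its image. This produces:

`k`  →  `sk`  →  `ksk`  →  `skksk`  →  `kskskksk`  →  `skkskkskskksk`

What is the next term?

Applying the rule to each of the 13 symbols of skkskkskskksk gives the pieces k sk sk k sk sk k sk k sk sk k sk, which concatenate to the answer.

kskskkskskkskkskskksk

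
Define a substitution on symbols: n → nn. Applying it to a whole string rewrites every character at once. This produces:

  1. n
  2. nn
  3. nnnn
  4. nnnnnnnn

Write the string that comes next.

nnnnnnnnnnnnnnnn

Apply φ to nnnnnnnn symbol by symbol: n→nn, n→nn, n→nn, n→nn, n→nn, n→nn, n→nn, n→nn; joined: nn nn nn nn nn nn nn nn.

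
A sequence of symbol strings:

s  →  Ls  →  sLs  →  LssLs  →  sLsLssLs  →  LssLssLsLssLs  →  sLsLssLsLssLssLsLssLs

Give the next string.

LssLssLsLssLssLsLssLsLssLssLsLssLs

This is a Fibonacci-style word recurrence s(k) = s(k−2)·s(k−1): e.g. s·Ls = sLs.
Continuing: LssLssLsLssLs · sLsLssLsLssLssLsLssLs gives term 8.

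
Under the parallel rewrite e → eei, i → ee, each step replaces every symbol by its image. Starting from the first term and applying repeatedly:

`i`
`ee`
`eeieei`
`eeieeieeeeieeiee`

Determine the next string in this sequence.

eeieeieeeeieeieeeeieeieeieeieeeeieeieeeeieei

Replace each of the 16 characters of eeieeieeeeieeiee in place — eei eei ee eei eei ee eei eei eei eei ee eei eei ee eei eei — and concatenate.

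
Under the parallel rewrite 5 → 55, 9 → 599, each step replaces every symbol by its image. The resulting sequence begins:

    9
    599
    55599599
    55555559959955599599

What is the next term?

555555555555555995995559959955555559959955599599

Replace each of the 20 characters of 55555559959955599599 in place — 55 55 55 55 55 55 55 599 599 55 599 599 55 55 55 599 599 55 599 599 — and concatenate.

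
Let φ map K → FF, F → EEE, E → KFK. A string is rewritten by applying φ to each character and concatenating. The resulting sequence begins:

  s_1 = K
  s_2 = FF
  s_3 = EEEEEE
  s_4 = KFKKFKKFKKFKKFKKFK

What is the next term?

Applying the rule to each of the 18 symbols of KFKKFKKFKKFKKFKKFK gives the pieces FF EEE FF FF EEE FF FF EEE FF FF EEE FF FF EEE FF FF EEE FF, which concatenate to the answer.

FFEEEFFFFEEEFFFFEEEFFFFEEEFFFFEEEFFFFEEEFF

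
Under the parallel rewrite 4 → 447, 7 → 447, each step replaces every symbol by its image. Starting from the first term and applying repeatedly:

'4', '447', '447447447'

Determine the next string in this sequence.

447447447447447447447447447

Apply φ to 447447447 symbol by symbol: 4→447, 4→447, 7→447, 4→447, 4→447, 7→447, 4→447, 4→447, 7→447; joined: 447 447 447 447 447 447 447 447 447.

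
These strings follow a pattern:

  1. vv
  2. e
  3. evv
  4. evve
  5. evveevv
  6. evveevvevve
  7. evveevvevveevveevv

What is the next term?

This is a Fibonacci-style word recurrence s(k) = s(k−1)·s(k−2): e.g. e·vv = evv.
The next term joins evveevvevveevveevv and evveevvevve.

evveevvevveevveevvevveevvevve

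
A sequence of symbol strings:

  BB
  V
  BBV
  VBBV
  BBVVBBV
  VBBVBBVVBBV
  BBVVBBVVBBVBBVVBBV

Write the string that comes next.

VBBVBBVVBBVBBVVBBVVBBVBBVVBBV

From term 3 onward, concatenate the second-to-last term with the last: BB·V = BBV, V·BBV = VBBV, …
So term 8 is VBBVBBVVBBV·BBVVBBVVBBVBBVVBBV.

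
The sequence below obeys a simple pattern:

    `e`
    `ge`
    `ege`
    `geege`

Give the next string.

From term 3 onward, concatenate the second-to-last term with the last: e·ge = ege, ge·ege = geege, …
Continuing: ege · geege gives term 5.

egegeege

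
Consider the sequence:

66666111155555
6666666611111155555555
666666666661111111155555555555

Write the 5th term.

6666666666666666611111111111155555555555555555

The n-th term is 3n+2 6's then 2n+2 1's then 3n+2 5's (n = 1, 2, …).
At n = 5 the blocks have lengths 17, 12, 17.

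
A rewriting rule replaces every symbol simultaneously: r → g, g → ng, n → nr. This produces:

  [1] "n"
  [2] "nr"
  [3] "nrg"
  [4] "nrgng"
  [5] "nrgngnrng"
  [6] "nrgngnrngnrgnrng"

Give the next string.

nrgngnrngnrgnrngnrgngnrgnrng

Applying the rule to each of the 16 symbols of nrgngnrngnrgnrng gives the pieces nr g ng nr ng nr g nr ng nr g ng nr g nr ng, which concatenate to the answer.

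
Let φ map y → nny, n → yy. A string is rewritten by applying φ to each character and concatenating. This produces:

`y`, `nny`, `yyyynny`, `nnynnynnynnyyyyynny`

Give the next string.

Applying the rule to each of the 19 symbols of nnynnynnynnyyyyynny gives the pieces yy yy nny yy yy nny yy yy nny yy yy nny nny nny nny nny yy yy nny, which concatenate to the answer.

yyyynnyyyyynnyyyyynnyyyyynnynnynnynnynnyyyyynny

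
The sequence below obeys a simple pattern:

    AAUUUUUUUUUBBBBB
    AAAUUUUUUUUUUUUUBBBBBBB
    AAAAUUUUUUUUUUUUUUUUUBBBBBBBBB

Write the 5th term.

Term n consists of n A's, followed by 4n+1 U's, followed by 2n+1 B's, where the shown terms are n = 2, 3, 4.
Setting n = 6 gives 6, 25, 13 characters in each block.

AAAAAAUUUUUUUUUUUUUUUUUUUUUUUUUBBBBBBBBBBBBB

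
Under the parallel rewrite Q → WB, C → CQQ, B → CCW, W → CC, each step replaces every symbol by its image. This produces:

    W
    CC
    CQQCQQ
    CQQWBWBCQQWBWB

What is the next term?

φ(CQQWBWBCQQWBWB) expands symbol-by-symbol to CQQ WB WB CC CCW CC CCW CQQ WB WB CC CCW CC CCW; joining the 14 pieces gives the next term.

CQQWBWBCCCCWCCCCWCQQWBWBCCCCWCCCCW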